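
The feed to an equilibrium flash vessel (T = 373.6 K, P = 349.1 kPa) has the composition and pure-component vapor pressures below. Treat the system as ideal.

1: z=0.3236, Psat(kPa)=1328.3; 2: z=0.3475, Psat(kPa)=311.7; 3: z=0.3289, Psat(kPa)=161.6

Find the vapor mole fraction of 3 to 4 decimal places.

Raoult's law: Kᵢ = Pᵢˢᵃᵗ/P = Pᵢˢᵃᵗ/349.1.
  K_1 = 1328.3/349.1 = 3.804927, K_2 = 311.7/349.1 = 0.892867, K_3 = 161.6/349.1 = 0.462905
Material balance + equilibrium reduce to Σ zᵢ(Kᵢ−1)/(1+ψ(Kᵢ−1)) = 0.
Check two-phase: ΣzᵢKᵢ = 1.6938 > 1 and Σzᵢ/Kᵢ = 1.1848 > 1, so g(0) = 0.6938 > 0 and g(1) = -0.1848 < 0.
Newton iteration, ψ⁰ = 0.61:
  ψ = 0.6100: g = 0.03225, g' = -0.5608 → ψ = 0.6675
  ψ = 0.6675: g = 0.00054, g' = -0.5438 → ψ = 0.6685
Converged at ψ = 0.6685.
Compositions from xᵢ = zᵢ/(1+ψ(Kᵢ−1)), yᵢ = Kᵢxᵢ:
  1: x = 0.1126, y = 0.4283
  2: x = 0.3743, y = 0.3342
  3: x = 0.5131, y = 0.2375

y_3 = 0.2375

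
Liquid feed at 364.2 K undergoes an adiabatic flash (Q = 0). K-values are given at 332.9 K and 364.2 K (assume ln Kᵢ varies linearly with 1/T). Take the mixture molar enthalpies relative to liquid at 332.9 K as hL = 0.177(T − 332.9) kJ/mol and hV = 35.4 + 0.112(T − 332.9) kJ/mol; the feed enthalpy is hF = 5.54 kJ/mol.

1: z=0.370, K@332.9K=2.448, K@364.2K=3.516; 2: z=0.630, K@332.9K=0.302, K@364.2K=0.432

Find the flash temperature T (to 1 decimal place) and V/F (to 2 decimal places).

Adiabatic flash: solve Rachford–Rice at each trial T, then check hF = ψ·hV(T) + (1−ψ)·hL(T).
  T = 332.9 K: K = (2.448, 0.302), RR gives ψ = 0.095, H_out = 3.363 kJ/mol
  T = 364.2 K: K = (3.516, 0.432), RR gives ψ = 0.401, H_out = 18.920 kJ/mol
  T = 348.5 K: K = (2.956, 0.364), RR gives ψ = 0.260, H_out = 11.688 kJ/mol
  T = 340.7 K: K = (2.696, 0.332), RR gives ψ = 0.183, H_out = 7.751 kJ/mol
  T = 336.8 K: K = (2.570, 0.317), RR gives ψ = 0.140, H_out = 5.628 kJ/mol
  T = 334.9 K: K = (2.510, 0.310), RR gives ψ = 0.119, H_out = 4.544 kJ/mol
Linear interpolation between T = 334.9 (H_out = 4.544) and T = 336.8 (H_out = 5.628) on hF = 5.54 gives T ≈ 336.6 K, at which ψ = 0.14.

T = 336.6 K, V/F = 0.14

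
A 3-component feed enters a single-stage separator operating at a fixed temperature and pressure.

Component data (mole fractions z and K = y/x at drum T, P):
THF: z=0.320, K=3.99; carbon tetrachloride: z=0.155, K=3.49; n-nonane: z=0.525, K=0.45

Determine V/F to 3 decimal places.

Rachford–Rice: g(V/F) = Σ zᵢ(Kᵢ−1)/(1+V/F(Kᵢ−1)) = 0.
g(0) = ΣzᵢKᵢ − 1 = 1.054 and g(1) = 1 − Σzᵢ/Kᵢ = -0.291, so a root lies in (0, 1).
Newton iteration, V/F⁰ = 0.5:
  V/F = 0.500: g = 0.1571, g' = -0.952 → V/F = 0.665
  V/F = 0.665: g = 0.0103, g' = -0.851 → V/F = 0.677
Converged at V/F = 0.677.

V/F = 0.677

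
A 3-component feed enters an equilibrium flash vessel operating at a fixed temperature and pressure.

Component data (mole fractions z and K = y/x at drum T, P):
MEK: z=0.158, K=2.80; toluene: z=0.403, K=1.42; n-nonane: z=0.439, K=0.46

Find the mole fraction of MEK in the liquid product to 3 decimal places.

x_MEK = 0.090

Let β = V/F and solve Σ zᵢ(Kᵢ−1)/(1+β(Kᵢ−1)) = 0.
g(0) = ΣzᵢKᵢ − 1 = 0.217 and g(1) = 1 − Σzᵢ/Kᵢ = -0.295, so a root lies in (0, 1).
Iterate (Newton) starting at β = 0.53:
  β = 0.530: g = -0.0481, g' = -0.433 → β = 0.419
  β = 0.419: g = -0.0003, g' = -0.432 → β = 0.418
Converged at β = 0.418.
Compositions from xᵢ = zᵢ/(1+β(Kᵢ−1)), yᵢ = Kᵢxᵢ:
  MEK: x = 0.090, y = 0.252
  toluene: x = 0.343, y = 0.487
  n-nonane: x = 0.567, y = 0.261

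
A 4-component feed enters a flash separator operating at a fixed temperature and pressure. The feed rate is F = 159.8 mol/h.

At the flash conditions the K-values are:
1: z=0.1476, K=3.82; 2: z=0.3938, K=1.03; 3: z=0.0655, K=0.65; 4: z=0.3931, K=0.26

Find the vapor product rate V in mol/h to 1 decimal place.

V = 15.7 mol/h

Newton–Raphson from β = 0.4:
  β = 0.4000: g = -0.23259, g' = -0.7047 → β = 0.0700
  β = 0.0700: g = 0.02916, g' = -1.0670 → β = 0.0973
  β = 0.0973: g = 0.00121, g' = -0.9817 → β = 0.0985
Converged at β = 0.0985.
Then V = β·F = 0.0985·159.8 = 15.7 mol/h and L = F − V = 144.1 mol/h.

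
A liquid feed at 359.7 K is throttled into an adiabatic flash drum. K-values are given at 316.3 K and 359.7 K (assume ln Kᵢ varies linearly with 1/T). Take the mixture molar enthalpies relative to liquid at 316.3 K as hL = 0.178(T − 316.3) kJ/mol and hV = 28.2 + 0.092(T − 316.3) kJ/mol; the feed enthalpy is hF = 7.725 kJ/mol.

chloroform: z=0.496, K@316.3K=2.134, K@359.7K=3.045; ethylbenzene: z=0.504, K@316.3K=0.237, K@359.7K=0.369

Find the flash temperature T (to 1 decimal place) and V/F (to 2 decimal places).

T = 320.8 K, V/F = 0.25

Adiabatic flash: solve Rachford–Rice at each trial T, then check hF = ψ·hV(T) + (1−ψ)·hL(T).
  T = 316.3 K: K = (2.134, 0.237), RR gives ψ = 0.206, H_out = 5.799 kJ/mol
  T = 359.7 K: K = (3.045, 0.369), RR gives ψ = 0.540, H_out = 20.928 kJ/mol
  T = 338.0 K: K = (2.578, 0.300), RR gives ψ = 0.389, H_out = 14.112 kJ/mol
  T = 327.1 K: K = (2.352, 0.268), RR gives ψ = 0.304, H_out = 10.223 kJ/mol
  T = 321.7 K: K = (2.242, 0.252), RR gives ψ = 0.257, H_out = 8.101 kJ/mol
  T = 319.0 K: K = (2.188, 0.244), RR gives ψ = 0.232, H_out = 6.975 kJ/mol
  T = 320.4 K: K = (2.216, 0.248), RR gives ψ = 0.245, H_out = 7.565 kJ/mol
Linear interpolation between T = 320.4 (H_out = 7.565) and T = 321.7 (H_out = 8.101) on hF = 7.725 gives T ≈ 320.8 K, at which ψ = 0.25.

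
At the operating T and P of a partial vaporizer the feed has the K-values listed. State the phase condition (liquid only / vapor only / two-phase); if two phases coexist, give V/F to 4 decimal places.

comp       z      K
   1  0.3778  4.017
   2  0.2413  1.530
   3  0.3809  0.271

two-phase, V/F = 0.6081

ΣzᵢKᵢ = 1.9900; Σzᵢ/Kᵢ = 1.6573.
Both exceed 1, so a two-phase solution exists.
Rachford–Rice: g(ψ) = Σ zᵢ(Kᵢ−1)/(1+ψ(Kᵢ−1)) = 0.
Iterate (Newton) starting at ψ = 0.5:
  ψ = 0.5000: g = 0.11854, g' = -1.0901 → ψ = 0.6087
  ψ = 0.6087: g = -0.00069, g' = -1.1204 → ψ = 0.6081
Converged at ψ = 0.6081.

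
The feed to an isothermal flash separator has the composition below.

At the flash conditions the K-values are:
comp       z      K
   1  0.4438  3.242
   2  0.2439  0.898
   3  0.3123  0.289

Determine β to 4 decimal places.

Let β = V/F and solve Σ zᵢ(Kᵢ−1)/(1+β(Kᵢ−1)) = 0.
Feasibility: ΣzᵢKᵢ = 1.7481, Σzᵢ/Kᵢ = 1.4891 — both > 1, two phases present.
Iterate (Newton) starting at β = 0.58:
  β = 0.5800: g = 0.02823, g' = -0.8816 → β = 0.6120
  β = 0.6120: g = -0.00018, g' = -0.8941 → β = 0.6118
Converged at β = 0.6118.

β = 0.6118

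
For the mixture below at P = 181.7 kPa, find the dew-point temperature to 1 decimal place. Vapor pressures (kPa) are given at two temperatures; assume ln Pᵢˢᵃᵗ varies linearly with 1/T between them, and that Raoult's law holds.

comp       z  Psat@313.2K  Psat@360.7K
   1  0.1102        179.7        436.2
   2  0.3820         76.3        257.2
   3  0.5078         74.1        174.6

T = 351.4 K

Dew-point temperature: Σzᵢ·P/Pᵢˢᵃᵗ(T) = 1. Interpolate ln Pᵢˢᵃᵗ = aᵢ + bᵢ/T.
  T = 313.2 K: ΣzᵢP/Pᵢˢᵃᵗ = 2.2663
  T = 360.7 K: ΣzᵢP/Pᵢˢᵃᵗ = 0.8442
  T = 336.9 K: ΣzᵢP/Pᵢˢᵃᵗ = 1.3324
  T = 348.8 K: ΣzᵢP/Pᵢˢᵃᵗ = 1.0516
  T = 354.8 K: ΣzᵢP/Pᵢˢᵃᵗ = 0.9394
  T = 351.8 K: ΣzᵢP/Pᵢˢᵃᵗ = 0.9934
  T = 350.3 K: ΣzᵢP/Pᵢˢᵃᵗ = 1.0219
  T = 351.1 K: ΣzᵢP/Pᵢˢᵃᵗ = 1.0066
Interpolating between 351.1 K and 351.8 K gives T ≈ 351.4 K.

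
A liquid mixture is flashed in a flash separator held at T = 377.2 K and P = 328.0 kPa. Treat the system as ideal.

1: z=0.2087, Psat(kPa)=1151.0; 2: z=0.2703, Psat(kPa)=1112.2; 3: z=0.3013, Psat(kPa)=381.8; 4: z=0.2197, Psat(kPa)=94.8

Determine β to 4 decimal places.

β = 0.8776

Raoult's law: Kᵢ = Pᵢˢᵃᵗ/P = Pᵢˢᵃᵗ/328.0.
  K_1 = 1151.0/328.0 = 3.509146, K_2 = 1112.2/328.0 = 3.390854, K_3 = 381.8/328.0 = 1.164024, K_4 = 94.8/328.0 = 0.289024
Rachford–Rice: g(β) = Σ zᵢ(Kᵢ−1)/(1+β(Kᵢ−1)) = 0.
Check two-phase: ΣzᵢKᵢ = 2.0631 > 1 and Σzᵢ/Kᵢ = 1.1582 > 1, so g(0) = 1.0631 > 0 and g(1) = -0.1582 < 0.
Iterate (Newton) starting at β = 0.5:
  β = 0.5000: g = 0.32994, g' = -0.8533 → β = 0.8867
  β = 0.8867: g = -0.00994, g' = -1.1042 → β = 0.8777
  β = 0.8777: g = -0.00011, g' = -1.0808 → β = 0.8776
Converged at β = 0.8776.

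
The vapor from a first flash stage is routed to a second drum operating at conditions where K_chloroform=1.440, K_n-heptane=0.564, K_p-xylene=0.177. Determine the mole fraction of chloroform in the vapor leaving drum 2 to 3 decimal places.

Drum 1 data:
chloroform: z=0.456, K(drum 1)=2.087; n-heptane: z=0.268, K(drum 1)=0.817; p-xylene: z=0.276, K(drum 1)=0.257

Drum 1:
Newton–Raphson from ψ₁ = 0.66:
  ψ₁ = 0.660: g = -0.1696, g' = -0.781 → ψ₁ = 0.443
  ψ₁ = 0.443: g = -0.0244, g' = -0.595 → ψ₁ = 0.402
  ψ₁ = 0.402: g = -0.0003, g' = -0.581 → ψ₁ = 0.401
Converged at ψ₁ = 0.401.
Drum-1 compositions:
  chloroform: x = 0.317, y = 0.663
  n-heptane: x = 0.289, y = 0.236
  p-xylene: x = 0.393, y = 0.101
Drum-2 feed = drum-1 vapor: z₂ = (0.6626, 0.2363, 0.1011).
Drum 2:
Iterate (Newton) starting at ψ₂ = 0.33:
  ψ₂ = 0.330: g = 0.0200, g' = -0.288 → ψ₂ = 0.400
  ψ₂ = 0.400: g = -0.0007, g' = -0.311 → ψ₂ = 0.397
Converged at ψ₂ = 0.397.
  chloroform: x = 0.564, y = 0.812
  n-heptane: x = 0.286, y = 0.161
  p-xylene: x = 0.150, y = 0.027

y_chloroform (drum 2) = 0.812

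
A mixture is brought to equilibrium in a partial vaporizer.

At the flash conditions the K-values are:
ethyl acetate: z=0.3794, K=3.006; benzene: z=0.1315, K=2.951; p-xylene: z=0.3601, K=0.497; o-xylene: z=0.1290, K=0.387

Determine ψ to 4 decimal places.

Rachford–Rice: g(ψ) = Σ zᵢ(Kᵢ−1)/(1+ψ(Kᵢ−1)) = 0.
Feasibility: ΣzᵢKᵢ = 1.7574, Σzᵢ/Kᵢ = 1.2287 — both > 1, two phases present.
Newton iteration, ψ⁰ = 0.55:
  ψ = 0.5500: g = 0.11590, g' = -0.7460 → ψ = 0.7054
  ψ = 0.7054: g = 0.00308, g' = -0.7197 → ψ = 0.7096
Converged at ψ = 0.7096.

ψ = 0.7096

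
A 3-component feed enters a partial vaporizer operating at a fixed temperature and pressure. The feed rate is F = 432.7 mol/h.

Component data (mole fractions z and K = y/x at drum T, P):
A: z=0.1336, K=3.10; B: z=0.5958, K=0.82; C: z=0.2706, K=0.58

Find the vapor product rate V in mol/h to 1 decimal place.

V = 47.0 mol/h

Material balance + equilibrium reduce to Σ zᵢ(Kᵢ−1)/(1+ψ(Kᵢ−1)) = 0.
g(0) = ΣzᵢKᵢ − 1 = 0.0597 and g(1) = 1 − Σzᵢ/Kᵢ = -0.2362, so a root lies in (0, 1).
Iterate (Newton) starting at ψ = 0.38:
  ψ = 0.3800: g = -0.09431, g' = -0.2721 → ψ = 0.0334
  ψ = 0.0334: g = 0.03903, g' = -0.5832 → ψ = 0.1003
  ψ = 0.1003: g = 0.00389, g' = -0.4741 → ψ = 0.1085
  ψ = 0.1085: g = 0.00004, g' = -0.4633 → ψ = 0.1086
Converged at ψ = 0.1086.
Then V = ψ·F = 0.1086·432.7 = 47.0 mol/h and L = F − V = 385.7 mol/h.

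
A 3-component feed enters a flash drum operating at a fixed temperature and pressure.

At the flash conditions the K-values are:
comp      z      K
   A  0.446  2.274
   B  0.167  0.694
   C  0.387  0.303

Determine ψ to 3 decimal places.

Rachford–Rice: g(ψ) = Σ zᵢ(Kᵢ−1)/(1+ψ(Kᵢ−1)) = 0.
Check two-phase: ΣzᵢKᵢ = 1.247 > 1 and Σzᵢ/Kᵢ = 1.714 > 1, so g(0) = 0.247 > 0 and g(1) = -0.714 < 0.
Newton iteration, ψ⁰ = 0.5:
  ψ = 0.500: g = -0.1273, g' = -0.735 → ψ = 0.327
  ψ = 0.327: g = -0.0049, g' = -0.695 → ψ = 0.320
Converged at ψ = 0.320.

ψ = 0.320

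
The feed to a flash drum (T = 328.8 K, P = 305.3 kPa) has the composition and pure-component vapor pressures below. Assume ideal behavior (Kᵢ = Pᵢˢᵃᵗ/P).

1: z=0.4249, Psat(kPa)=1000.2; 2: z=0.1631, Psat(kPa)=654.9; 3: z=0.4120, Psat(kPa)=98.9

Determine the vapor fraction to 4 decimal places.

Raoult's law: Kᵢ = Pᵢˢᵃᵗ/P = Pᵢˢᵃᵗ/305.3.
  K_1 = 1000.2/305.3 = 3.276122, K_2 = 654.9/305.3 = 2.145103, K_3 = 98.9/305.3 = 0.323944
Material balance + equilibrium reduce to Σ zᵢ(Kᵢ−1)/(1+ψ(Kᵢ−1)) = 0.
Check two-phase: ΣzᵢKᵢ = 1.8754 > 1 and Σzᵢ/Kᵢ = 1.4776 > 1, so g(0) = 0.8754 > 0 and g(1) = -0.4776 < 0.
Iterate (Newton) starting at ψ = 0.5:
  ψ = 0.5000: g = 0.15034, g' = -0.9977 → ψ = 0.6507
  ψ = 0.6507: g = -0.00046, g' = -1.0281 → ψ = 0.6502
Converged at ψ = 0.6502.

ψ = 0.6502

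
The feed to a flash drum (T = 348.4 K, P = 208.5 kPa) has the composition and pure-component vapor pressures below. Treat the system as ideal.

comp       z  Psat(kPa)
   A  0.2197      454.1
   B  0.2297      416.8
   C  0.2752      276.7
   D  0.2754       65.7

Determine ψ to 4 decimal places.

Raoult's law: Kᵢ = Pᵢˢᵃᵗ/P = Pᵢˢᵃᵗ/208.5.
  K_A = 454.1/208.5 = 2.177938, K_B = 416.8/208.5 = 1.999041, K_C = 276.7/208.5 = 1.327098, K_D = 65.7/208.5 = 0.315108
Let ψ = V/F and solve Σ zᵢ(Kᵢ−1)/(1+ψ(Kᵢ−1)) = 0.
Check two-phase: ΣzᵢKᵢ = 1.3897 > 1 and Σzᵢ/Kᵢ = 1.2971 > 1, so g(0) = 0.3897 > 0 and g(1) = -0.2971 < 0.
Newton iteration, ψ⁰ = 0.5:
  ψ = 0.5000: g = 0.10642, g' = -0.5432 → ψ = 0.6959
  ψ = 0.6959: g = -0.00948, g' = -0.6630 → ψ = 0.6816
  ψ = 0.6816: g = -0.00010, g' = -0.6490 → ψ = 0.6815
Converged at ψ = 0.6815.

ψ = 0.6815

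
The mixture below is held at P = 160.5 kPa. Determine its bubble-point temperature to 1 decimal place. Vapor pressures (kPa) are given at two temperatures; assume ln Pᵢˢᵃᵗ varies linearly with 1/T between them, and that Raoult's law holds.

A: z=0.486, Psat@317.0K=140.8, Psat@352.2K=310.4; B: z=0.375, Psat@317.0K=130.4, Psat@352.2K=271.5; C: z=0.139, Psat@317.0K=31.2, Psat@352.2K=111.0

Bubble-point temperature: ΣzᵢPᵢˢᵃᵗ(T) = P. Interpolate ln Pᵢˢᵃᵗ = aᵢ + bᵢ/T.
  T = 317.0 K: ΣzᵢPᵢˢᵃᵗ = 121.67 kPa
  T = 352.2 K: ΣzᵢPᵢˢᵃᵗ = 268.10 kPa
  T = 334.6 K: ΣzᵢPᵢˢᵃᵗ = 184.13 kPa
  T = 325.8 K: ΣzᵢPᵢˢᵃᵗ = 150.46 kPa
  T = 330.2 K: ΣzᵢPᵢˢᵃᵗ = 166.65 kPa
  T = 328.0 K: ΣzᵢPᵢˢᵃᵗ = 158.40 kPa
Interpolating between 328.0 K and 330.2 K gives T ≈ 328.6 K.

T = 328.6 K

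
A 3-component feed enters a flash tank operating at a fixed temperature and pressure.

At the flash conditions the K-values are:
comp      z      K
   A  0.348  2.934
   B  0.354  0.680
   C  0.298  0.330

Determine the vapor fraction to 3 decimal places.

Material balance + equilibrium reduce to Σ zᵢ(Kᵢ−1)/(1+ψ(Kᵢ−1)) = 0.
g(0) = ΣzᵢKᵢ − 1 = 0.360 and g(1) = 1 − Σzᵢ/Kᵢ = -0.542, so a root lies in (0, 1).
Newton–Raphson from ψ = 0.5:
  ψ = 0.500: g = -0.0929, g' = -0.690 → ψ = 0.365
  ψ = 0.365: g = 0.0017, g' = -0.728 → ψ = 0.368
Converged at ψ = 0.368.

ψ = 0.368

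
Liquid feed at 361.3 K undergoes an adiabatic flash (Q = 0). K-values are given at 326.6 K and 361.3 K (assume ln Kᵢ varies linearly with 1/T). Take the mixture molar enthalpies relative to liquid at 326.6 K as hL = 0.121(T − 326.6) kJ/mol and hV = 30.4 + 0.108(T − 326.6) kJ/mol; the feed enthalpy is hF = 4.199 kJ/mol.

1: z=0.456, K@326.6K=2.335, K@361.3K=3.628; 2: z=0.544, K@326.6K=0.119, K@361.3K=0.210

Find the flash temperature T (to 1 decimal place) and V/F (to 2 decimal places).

T = 328.5 K, V/F = 0.13

Adiabatic flash: solve Rachford–Rice at each trial T, then check hF = ψ·hV(T) + (1−ψ)·hL(T).
  T = 326.6 K: K = (2.335, 0.119), RR gives ψ = 0.110, H_out = 3.347 kJ/mol
  T = 361.3 K: K = (3.628, 0.210), RR gives ψ = 0.370, H_out = 15.286 kJ/mol
  T = 344.0 K: K = (2.945, 0.160), RR gives ψ = 0.263, H_out = 10.056 kJ/mol
  T = 335.3 K: K = (2.630, 0.139), RR gives ψ = 0.196, H_out = 6.982 kJ/mol
  T = 331.0 K: K = (2.482, 0.129), RR gives ψ = 0.156, H_out = 5.274 kJ/mol
  T = 328.8 K: K = (2.408, 0.124), RR gives ψ = 0.134, H_out = 4.336 kJ/mol
Linear interpolation between T = 326.6 (H_out = 3.347) and T = 328.8 (H_out = 4.336) on hF = 4.199 gives T ≈ 328.5 K, at which ψ = 0.13.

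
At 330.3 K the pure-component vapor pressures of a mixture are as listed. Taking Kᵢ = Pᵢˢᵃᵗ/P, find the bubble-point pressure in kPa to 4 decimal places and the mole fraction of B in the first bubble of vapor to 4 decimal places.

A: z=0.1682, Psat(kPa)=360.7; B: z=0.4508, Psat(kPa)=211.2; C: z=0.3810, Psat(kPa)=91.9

At the bubble point ψ → 0, so ΣzᵢKᵢ = 1 with Kᵢ = Pᵢˢᵃᵗ/P ⇒ P = ΣzᵢPᵢˢᵃᵗ.
P = 0.1682·360.7 + 0.4508·211.2 + 0.3810·91.9 = 190.8926 kPa
yᵢ = zᵢPᵢˢᵃᵗ/P ⇒ y_B = 0.4508·211.2/190.8926 = 0.4988

Pbub = 190.8926 kPa, y_B = 0.4988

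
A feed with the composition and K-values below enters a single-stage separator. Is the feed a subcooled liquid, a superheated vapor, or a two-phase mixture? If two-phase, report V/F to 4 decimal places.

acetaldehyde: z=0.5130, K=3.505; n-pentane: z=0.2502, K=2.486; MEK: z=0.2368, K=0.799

superheated vapor

ΣzᵢKᵢ = 2.6093; Σzᵢ/Kᵢ = 0.5434.
Since Σzᵢ/Kᵢ < 1 the mixture is above its dew point — single vapor phase.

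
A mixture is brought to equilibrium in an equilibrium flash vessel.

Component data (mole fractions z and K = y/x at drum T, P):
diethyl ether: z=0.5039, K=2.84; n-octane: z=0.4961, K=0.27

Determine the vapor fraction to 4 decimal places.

Let ψ = V/F and solve Σ zᵢ(Kᵢ−1)/(1+ψ(Kᵢ−1)) = 0.
Feasibility: ΣzᵢKᵢ = 1.5650, Σzᵢ/Kᵢ = 2.0148 — both > 1, two phases present.
Binary case is linear: z₁(K₁−1)(1+ψ(K₂−1)) + z₂(K₂−1)(1+ψ(K₁−1)) = 0
⇒ ψ = [z₁(K₁−1)+z₂(K₂−1)] / [−(K₁−1)(K₂−1)] = 0.56502/1.34320 = 0.4207

ψ = 0.4207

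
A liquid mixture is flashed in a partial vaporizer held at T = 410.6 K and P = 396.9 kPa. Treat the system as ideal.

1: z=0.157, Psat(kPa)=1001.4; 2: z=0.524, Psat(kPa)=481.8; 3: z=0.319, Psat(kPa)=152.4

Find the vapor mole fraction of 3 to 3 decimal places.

y_3 = 0.159

Raoult's law: Kᵢ = Pᵢˢᵃᵗ/P = Pᵢˢᵃᵗ/396.9.
  K_1 = 1001.4/396.9 = 2.52305, K_2 = 481.8/396.9 = 1.21391, K_3 = 152.4/396.9 = 0.38398
Newton–Raphson from ψ = 0.5:
  ψ = 0.500: g = -0.0470, g' = -0.390 → ψ = 0.379
  ψ = 0.379: g = -0.0013, g' = -0.373 → ψ = 0.376
Converged at ψ = 0.376.
Compositions from xᵢ = zᵢ/(1+ψ(Kᵢ−1)), yᵢ = Kᵢxᵢ:
  1: x = 0.100, y = 0.252
  2: x = 0.485, y = 0.589
  3: x = 0.415, y = 0.159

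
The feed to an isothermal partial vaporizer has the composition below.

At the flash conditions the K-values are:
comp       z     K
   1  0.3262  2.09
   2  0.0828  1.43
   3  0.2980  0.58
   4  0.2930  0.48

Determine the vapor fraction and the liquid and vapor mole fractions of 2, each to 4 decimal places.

Newton iteration, ψ⁰ = 0.56:
  ψ = 0.5600: g = -0.12912, g' = -0.4070 → ψ = 0.2427
  ψ = 0.2427: g = -0.00032, g' = -0.4239 → ψ = 0.2420
Converged at ψ = 0.2420.
Compositions from xᵢ = zᵢ/(1+ψ(Kᵢ−1)), yᵢ = Kᵢxᵢ:
  1: x = 0.2581, y = 0.5395
  2: x = 0.0750, y = 0.1072
  3: x = 0.3317, y = 0.1924
  4: x = 0.3352, y = 0.1609

ψ = 0.2420, x_2 = 0.0750, y_2 = 0.1072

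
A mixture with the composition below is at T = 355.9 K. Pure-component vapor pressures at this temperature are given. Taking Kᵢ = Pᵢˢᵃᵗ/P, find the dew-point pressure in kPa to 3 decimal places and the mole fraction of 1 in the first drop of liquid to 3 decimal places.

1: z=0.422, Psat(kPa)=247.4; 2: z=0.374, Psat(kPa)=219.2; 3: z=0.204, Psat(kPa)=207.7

At the dew point ψ → 1, so Σzᵢ/Kᵢ = 1 with Kᵢ = Pᵢˢᵃᵗ/P ⇒ 1/P = Σzᵢ/Pᵢˢᵃᵗ.
1/P = 0.422/247.4 + 0.374/219.2 + 0.204/207.7 = 0.004394 ⇒ P = 227.576 kPa
xᵢ = zᵢP/Pᵢˢᵃᵗ ⇒ x_1 = 0.422·227.576/247.4 = 0.388

Pdew = 227.576 kPa, x_1 = 0.388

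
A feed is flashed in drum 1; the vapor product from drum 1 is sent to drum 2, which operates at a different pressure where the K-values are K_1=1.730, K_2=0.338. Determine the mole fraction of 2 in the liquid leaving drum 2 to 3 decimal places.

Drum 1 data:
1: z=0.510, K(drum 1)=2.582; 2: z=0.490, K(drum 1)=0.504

Drum 1:
Rachford–Rice: g(ψ₁) = Σ zᵢ(Kᵢ−1)/(1+ψ₁(Kᵢ−1)) = 0.
Feasibility: ΣzᵢKᵢ = 1.564, Σzᵢ/Kᵢ = 1.170 — both > 1, two phases present.
Newton iteration, ψ₁⁰ = 0.55:
  ψ₁ = 0.550: g = 0.0972, g' = -0.593 → ψ₁ = 0.714
  ψ₁ = 0.714: g = 0.0026, g' = -0.570 → ψ₁ = 0.718
Converged at ψ₁ = 0.718.
Drum-1 compositions:
  1: x = 0.239, y = 0.616
  2: x = 0.761, y = 0.384
Drum-2 feed = drum-1 vapor: z₂ = (0.6163, 0.3837).
Drum 2:
Let ψ₂ = V/F and solve Σ zᵢ(Kᵢ−1)/(1+ψ₂(Kᵢ−1)) = 0.
g(0) = ΣzᵢKᵢ − 1 = 0.196 and g(1) = 1 − Σzᵢ/Kᵢ = -0.491, so a root lies in (0, 1).
Iterate (Newton) starting at ψ₂ = 0.5:
  ψ₂ = 0.500: g = -0.0501, g' = -0.552 → ψ₂ = 0.409
  ψ₂ = 0.409: g = -0.0020, g' = -0.511 → ψ₂ = 0.405
Converged at ψ₂ = 0.405.
  1: x = 0.476, y = 0.823
  2: x = 0.524, y = 0.177

x_2 (drum 2) = 0.524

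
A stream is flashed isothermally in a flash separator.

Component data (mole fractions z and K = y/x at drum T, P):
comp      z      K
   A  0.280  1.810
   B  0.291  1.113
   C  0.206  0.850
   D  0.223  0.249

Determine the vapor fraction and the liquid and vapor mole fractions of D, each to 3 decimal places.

ψ = 0.195, x_D = 0.261, y_D = 0.065

Let ψ = V/F and solve Σ zᵢ(Kᵢ−1)/(1+ψ(Kᵢ−1)) = 0.
g(0) = ΣzᵢKᵢ − 1 = 0.061 and g(1) = 1 − Σzᵢ/Kᵢ = -0.554, so a root lies in (0, 1).
Newton iteration, ψ⁰ = 0.48:
  ψ = 0.480: g = -0.1007, g' = -0.411 → ψ = 0.235
  ψ = 0.235: g = -0.0129, g' = -0.324 → ψ = 0.195
Converged at ψ = 0.195.
Compositions from xᵢ = zᵢ/(1+ψ(Kᵢ−1)), yᵢ = Kᵢxᵢ:
  A: x = 0.242, y = 0.438
  B: x = 0.285, y = 0.317
  C: x = 0.212, y = 0.180
  D: x = 0.261, y = 0.065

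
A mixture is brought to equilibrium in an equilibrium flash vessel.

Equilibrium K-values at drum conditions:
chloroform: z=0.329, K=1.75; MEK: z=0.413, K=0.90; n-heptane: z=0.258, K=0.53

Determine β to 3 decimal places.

β = 0.387

Material balance + equilibrium reduce to Σ zᵢ(Kᵢ−1)/(1+β(Kᵢ−1)) = 0.
g(0) = ΣzᵢKᵢ − 1 = 0.084 and g(1) = 1 − Σzᵢ/Kᵢ = -0.134, so a root lies in (0, 1).
Newton iteration, β⁰ = 0.54:
  β = 0.540: g = -0.0305, g' = -0.201 → β = 0.388
  β = 0.388: g = -0.0001, g' = -0.201 → β = 0.387
Converged at β = 0.387.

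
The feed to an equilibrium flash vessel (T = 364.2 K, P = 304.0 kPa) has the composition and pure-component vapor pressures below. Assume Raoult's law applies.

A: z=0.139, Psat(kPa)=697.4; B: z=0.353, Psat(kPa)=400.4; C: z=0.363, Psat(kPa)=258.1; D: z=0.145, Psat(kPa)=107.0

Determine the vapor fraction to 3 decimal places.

Raoult's law: Kᵢ = Pᵢˢᵃᵗ/P = Pᵢˢᵃᵗ/304.0.
  K_A = 697.4/304.0 = 2.29408, K_B = 400.4/304.0 = 1.31711, K_C = 258.1/304.0 = 0.84901, K_D = 107.0/304.0 = 0.35197
Material balance + equilibrium reduce to Σ zᵢ(Kᵢ−1)/(1+ψ(Kᵢ−1)) = 0.
g(0) = ΣzᵢKᵢ − 1 = 0.143 and g(1) = 1 − Σzᵢ/Kᵢ = -0.168, so a root lies in (0, 1).
Iterate (Newton) starting at ψ = 0.5:
  ψ = 0.500: g = 0.0075, g' = -0.255 → ψ = 0.530
  ψ = 0.530: g = -0.0001, g' = -0.259 → ψ = 0.529
Converged at ψ = 0.529.

ψ = 0.529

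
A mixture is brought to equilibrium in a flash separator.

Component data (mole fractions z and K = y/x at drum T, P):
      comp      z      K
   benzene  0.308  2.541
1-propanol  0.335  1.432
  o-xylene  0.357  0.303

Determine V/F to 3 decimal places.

Newton–Raphson from V/F = 0.5:
  V/F = 0.500: g = 0.0052, g' = -0.684 → V/F = 0.508
Converged at V/F = 0.508.

V/F = 0.508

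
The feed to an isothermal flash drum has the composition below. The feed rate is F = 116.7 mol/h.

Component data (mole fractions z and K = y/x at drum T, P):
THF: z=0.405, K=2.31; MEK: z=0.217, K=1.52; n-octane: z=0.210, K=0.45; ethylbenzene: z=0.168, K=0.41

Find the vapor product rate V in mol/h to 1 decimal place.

V = 82.3 mol/h

Rachford–Rice: g(ψ) = Σ zᵢ(Kᵢ−1)/(1+ψ(Kᵢ−1)) = 0.
g(0) = ΣzᵢKᵢ − 1 = 0.429 and g(1) = 1 − Σzᵢ/Kᵢ = -0.195, so a root lies in (0, 1).
Iterate (Newton) starting at ψ = 0.7:
  ψ = 0.700: g = 0.0028, g' = -0.558 → ψ = 0.705
Converged at ψ = 0.705.
Then V = ψ·F = 0.7051·116.7 = 82.3 mol/h and L = F − V = 34.4 mol/h.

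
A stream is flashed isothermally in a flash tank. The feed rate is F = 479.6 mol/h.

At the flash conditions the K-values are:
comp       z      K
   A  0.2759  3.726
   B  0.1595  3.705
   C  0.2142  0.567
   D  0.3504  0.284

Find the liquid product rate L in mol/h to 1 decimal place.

Material balance + equilibrium reduce to Σ zᵢ(Kᵢ−1)/(1+ψ(Kᵢ−1)) = 0.
Check two-phase: ΣzᵢKᵢ = 1.8399 > 1 and Σzᵢ/Kᵢ = 1.7287 > 1, so g(0) = 0.8399 > 0 and g(1) = -0.7287 < 0.
Iterate (Newton) starting at ψ = 0.52:
  ψ = 0.5200: g = -0.02902, g' = -1.0751 → ψ = 0.4930
  ψ = 0.4930: g = 0.00007, g' = -1.0815 → ψ = 0.4931
Converged at ψ = 0.4931.
Then V = ψ·F = 0.4931·479.6 = 236.5 mol/h and L = F − V = 243.1 mol/h.

L = 243.1 mol/h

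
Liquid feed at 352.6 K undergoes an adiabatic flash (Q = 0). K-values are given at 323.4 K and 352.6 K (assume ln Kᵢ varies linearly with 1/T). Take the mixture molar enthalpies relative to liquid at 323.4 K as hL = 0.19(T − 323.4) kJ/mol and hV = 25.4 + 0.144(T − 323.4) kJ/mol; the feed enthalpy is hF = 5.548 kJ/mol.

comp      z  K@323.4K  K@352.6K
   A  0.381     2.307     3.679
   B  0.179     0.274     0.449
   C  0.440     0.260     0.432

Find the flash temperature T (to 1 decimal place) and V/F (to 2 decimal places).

T = 330.9 K, V/F = 0.16

Adiabatic flash: solve Rachford–Rice at each trial T, then check hF = ψ·hV(T) + (1−ψ)·hL(T).
  T = 323.4 K: K = (2.307, 0.274, 0.260), RR gives ψ = 0.044, H_out = 1.120 kJ/mol
  T = 352.6 K: K = (3.679, 0.449, 0.432), RR gives ψ = 0.446, H_out = 16.266 kJ/mol
  T = 338.0 K: K = (2.943, 0.355, 0.339), RR gives ψ = 0.262, H_out = 9.243 kJ/mol
  T = 330.7 K: K = (2.613, 0.313, 0.298), RR gives ψ = 0.162, H_out = 5.447 kJ/mol
  T = 334.4 K: K = (2.777, 0.333, 0.318), RR gives ψ = 0.214, H_out = 7.417 kJ/mol
  T = 332.5 K: K = (2.692, 0.323, 0.308), RR gives ψ = 0.188, H_out = 6.420 kJ/mol
Linear interpolation between T = 330.7 (H_out = 5.447) and T = 332.5 (H_out = 6.420) on hF = 5.548 gives T ≈ 330.9 K, at which ψ = 0.16.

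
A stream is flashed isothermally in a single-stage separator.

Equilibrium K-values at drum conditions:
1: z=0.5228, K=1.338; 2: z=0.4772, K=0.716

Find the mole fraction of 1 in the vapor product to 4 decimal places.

y_1 = 0.6109

Binary case is linear: z₁(K₁−1)(1+ψ(K₂−1)) + z₂(K₂−1)(1+ψ(K₁−1)) = 0
⇒ ψ = [z₁(K₁−1)+z₂(K₂−1)] / [−(K₁−1)(K₂−1)] = 0.04118/0.09599 = 0.4290
Compositions from xᵢ = zᵢ/(1+ψ(Kᵢ−1)), yᵢ = Kᵢxᵢ:
  1: x = 0.4566, y = 0.6109
  2: x = 0.5434, y = 0.3891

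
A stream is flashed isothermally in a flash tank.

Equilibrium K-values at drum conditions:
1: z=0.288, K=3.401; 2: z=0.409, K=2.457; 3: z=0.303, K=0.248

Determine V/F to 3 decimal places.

Material balance + equilibrium reduce to Σ zᵢ(Kᵢ−1)/(1+V/F(Kᵢ−1)) = 0.
Check two-phase: ΣzᵢKᵢ = 2.060 > 1 and Σzᵢ/Kᵢ = 1.473 > 1, so g(0) = 1.060 > 0 and g(1) = -0.473 < 0.
Newton iteration, V/F⁰ = 0.5:
  V/F = 0.500: g = 0.2938, g' = -1.074 → V/F = 0.774
  V/F = 0.774: g = -0.0228, g' = -1.375 → V/F = 0.757
Converged at V/F = 0.757.

V/F = 0.757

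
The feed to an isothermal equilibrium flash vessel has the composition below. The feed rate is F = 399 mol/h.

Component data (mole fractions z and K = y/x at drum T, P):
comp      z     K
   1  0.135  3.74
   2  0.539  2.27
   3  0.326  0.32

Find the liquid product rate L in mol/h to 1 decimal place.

Newton–Raphson from ψ = 0.64:
  ψ = 0.640: g = 0.1194, g' = -0.871 → ψ = 0.777
  ψ = 0.777: g = -0.0074, g' = -1.002 → ψ = 0.770
Converged at ψ = 0.770.
Then V = ψ·F = 0.7697·399 = 307.1 mol/h and L = F − V = 91.9 mol/h.

L = 91.9 mol/h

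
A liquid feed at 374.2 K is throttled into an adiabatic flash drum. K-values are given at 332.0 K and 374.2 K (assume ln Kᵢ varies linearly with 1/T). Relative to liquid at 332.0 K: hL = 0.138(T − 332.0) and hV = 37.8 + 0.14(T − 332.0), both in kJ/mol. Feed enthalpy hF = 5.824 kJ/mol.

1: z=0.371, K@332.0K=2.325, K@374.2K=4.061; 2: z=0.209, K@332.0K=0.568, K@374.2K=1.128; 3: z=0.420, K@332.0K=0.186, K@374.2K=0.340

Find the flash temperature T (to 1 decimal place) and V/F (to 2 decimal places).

T = 336.8 K, V/F = 0.14

Adiabatic flash: solve Rachford–Rice at each trial T, then check hF = ψ·hV(T) + (1−ψ)·hL(T).
  T = 332.0 K: K = (2.325, 0.568, 0.186), RR gives ψ = 0.064, H_out = 2.403 kJ/mol
  T = 374.2 K: K = (4.061, 1.128, 0.340), RR gives ψ = 0.564, H_out = 27.187 kJ/mol
  T = 353.1 K: K = (3.124, 0.817, 0.256), RR gives ψ = 0.339, H_out = 15.724 kJ/mol
  T = 342.6 K: K = (2.709, 0.686, 0.219), RR gives ψ = 0.214, H_out = 9.569 kJ/mol
  T = 337.3 K: K = (2.513, 0.625, 0.202), RR gives ψ = 0.143, H_out = 6.157 kJ/mol
  T = 334.6 K: K = (2.416, 0.595, 0.194), RR gives ψ = 0.104, H_out = 4.296 kJ/mol
  T = 336.0 K: K = (2.466, 0.611, 0.198), RR gives ψ = 0.125, H_out = 5.273 kJ/mol
Linear interpolation between T = 336.0 (H_out = 5.273) and T = 337.3 (H_out = 6.157) on hF = 5.824 gives T ≈ 336.8 K, at which ψ = 0.14.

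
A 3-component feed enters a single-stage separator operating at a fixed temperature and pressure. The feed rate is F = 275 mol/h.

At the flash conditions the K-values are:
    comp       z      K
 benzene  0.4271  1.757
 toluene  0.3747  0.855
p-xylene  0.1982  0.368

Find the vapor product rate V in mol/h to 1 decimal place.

V = 131.0 mol/h

Iterate (Newton) starting at ψ = 0.5:
  ψ = 0.5000: g = -0.00717, g' = -0.3072 → ψ = 0.4767
  ψ = 0.4767: g = -0.00005, g' = -0.3034 → ψ = 0.4765
Converged at ψ = 0.4765.
Then V = ψ·F = 0.4765·275 = 131.0 mol/h and L = F − V = 144.0 mol/h.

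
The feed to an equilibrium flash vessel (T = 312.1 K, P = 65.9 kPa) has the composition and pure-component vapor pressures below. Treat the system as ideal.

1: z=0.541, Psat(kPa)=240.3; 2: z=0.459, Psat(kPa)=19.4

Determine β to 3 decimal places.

β = 0.593

Raoult's law: Kᵢ = Pᵢˢᵃᵗ/P = Pᵢˢᵃᵗ/65.9.
  K_1 = 240.3/65.9 = 3.64643, K_2 = 19.4/65.9 = 0.29439
Binary case is linear: z₁(K₁−1)(1+β(K₂−1)) + z₂(K₂−1)(1+β(K₁−1)) = 0
⇒ β = [z₁(K₁−1)+z₂(K₂−1)] / [−(K₁−1)(K₂−1)] = 1.1078/1.8674 = 0.593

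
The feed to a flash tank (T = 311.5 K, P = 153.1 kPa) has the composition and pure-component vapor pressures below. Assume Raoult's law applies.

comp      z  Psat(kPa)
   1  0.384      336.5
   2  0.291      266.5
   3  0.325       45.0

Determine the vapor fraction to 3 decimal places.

Raoult's law: Kᵢ = Pᵢˢᵃᵗ/P = Pᵢˢᵃᵗ/153.1.
  K_1 = 336.5/153.1 = 2.19791, K_2 = 266.5/153.1 = 1.74069, K_3 = 45.0/153.1 = 0.29393
Iterate (Newton) starting at ψ = 0.5:
  ψ = 0.500: g = 0.0903, g' = -0.688 → ψ = 0.631
  ψ = 0.631: g = -0.0052, g' = -0.780 → ψ = 0.625
Converged at ψ = 0.625.

ψ = 0.625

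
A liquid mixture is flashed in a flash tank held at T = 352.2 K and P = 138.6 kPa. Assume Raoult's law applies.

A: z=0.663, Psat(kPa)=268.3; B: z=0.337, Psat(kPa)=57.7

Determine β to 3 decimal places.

β = 0.776

Raoult's law: Kᵢ = Pᵢˢᵃᵗ/P = Pᵢˢᵃᵗ/138.6.
  K_A = 268.3/138.6 = 1.93579, K_B = 57.7/138.6 = 0.41631
Iterate (Newton) starting at β = 0.5:
  β = 0.500: g = 0.1449, g' = -0.498 → β = 0.791
  β = 0.791: g = -0.0087, g' = -0.588 → β = 0.776
Converged at β = 0.776.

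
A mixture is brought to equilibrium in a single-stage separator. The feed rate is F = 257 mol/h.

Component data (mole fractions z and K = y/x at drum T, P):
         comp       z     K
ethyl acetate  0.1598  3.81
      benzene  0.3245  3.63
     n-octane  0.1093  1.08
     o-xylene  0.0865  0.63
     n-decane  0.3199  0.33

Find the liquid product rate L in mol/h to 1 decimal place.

L = 73.6 mol/h

Let ψ = V/F and solve Σ zᵢ(Kᵢ−1)/(1+ψ(Kᵢ−1)) = 0.
Feasibility: ΣzᵢKᵢ = 2.0649, Σzᵢ/Kᵢ = 1.3392 — both > 1, two phases present.
Newton–Raphson from ψ = 0.5:
  ψ = 0.5000: g = 0.20220, g' = -0.9802 → ψ = 0.7063
  ψ = 0.7063: g = 0.00719, g' = -0.9563 → ψ = 0.7138
Converged at ψ = 0.7138.
Then V = ψ·F = 0.7138·257 = 183.4 mol/h and L = F − V = 73.6 mol/h.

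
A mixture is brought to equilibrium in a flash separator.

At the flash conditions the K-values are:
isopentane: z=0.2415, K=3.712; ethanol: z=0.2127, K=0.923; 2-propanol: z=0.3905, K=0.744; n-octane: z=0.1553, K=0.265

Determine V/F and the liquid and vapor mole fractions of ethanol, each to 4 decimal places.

V/F = 0.4405, x_ethanol = 0.2202, y_ethanol = 0.2032

Material balance + equilibrium reduce to Σ zᵢ(Kᵢ−1)/(1+V/F(Kᵢ−1)) = 0.
Feasibility: ΣzᵢKᵢ = 1.4245, Σzᵢ/Kᵢ = 1.4064 — both > 1, two phases present.
Newton–Raphson from V/F = 0.61:
  V/F = 0.6100: g = -0.09582, g' = -0.5651 → V/F = 0.4404
  V/F = 0.4404: g = 0.00004, g' = -0.5861 → V/F = 0.4405
Converged at V/F = 0.4405.
Compositions from xᵢ = zᵢ/(1+V/F(Kᵢ−1)), yᵢ = Kᵢxᵢ:
  isopentane: x = 0.1100, y = 0.4085
  ethanol: x = 0.2202, y = 0.2032
  2-propanol: x = 0.4401, y = 0.3275
  n-octane: x = 0.2297, y = 0.0609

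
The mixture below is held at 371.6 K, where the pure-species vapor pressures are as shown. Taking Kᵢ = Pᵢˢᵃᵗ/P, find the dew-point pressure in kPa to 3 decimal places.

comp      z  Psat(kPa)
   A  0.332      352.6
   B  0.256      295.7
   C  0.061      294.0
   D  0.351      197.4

Pdew = 263.649 kPa

At the dew point ψ → 1, so Σzᵢ/Kᵢ = 1 with Kᵢ = Pᵢˢᵃᵗ/P ⇒ 1/P = Σzᵢ/Pᵢˢᵃᵗ.
1/P = 0.332/352.6 + 0.256/295.7 + 0.061/294.0 + 0.351/197.4 = 0.003793 ⇒ P = 263.649 kPa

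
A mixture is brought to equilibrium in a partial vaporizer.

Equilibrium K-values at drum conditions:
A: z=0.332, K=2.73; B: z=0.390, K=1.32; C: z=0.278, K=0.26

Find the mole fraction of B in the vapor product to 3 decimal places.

y_B = 0.429

Rachford–Rice: g(ψ) = Σ zᵢ(Kᵢ−1)/(1+ψ(Kᵢ−1)) = 0.
g(0) = ΣzᵢKᵢ − 1 = 0.493 and g(1) = 1 − Σzᵢ/Kᵢ = -0.486, so a root lies in (0, 1).
Newton iteration, ψ⁰ = 0.35:
  ψ = 0.350: g = 0.1924, g' = -0.695 → ψ = 0.627
  ψ = 0.627: g = -0.0041, g' = -0.786 → ψ = 0.621
Converged at ψ = 0.621.
Compositions from xᵢ = zᵢ/(1+ψ(Kᵢ−1)), yᵢ = Kᵢxᵢ:
  A: x = 0.160, y = 0.437
  B: x = 0.325, y = 0.429
  C: x = 0.515, y = 0.134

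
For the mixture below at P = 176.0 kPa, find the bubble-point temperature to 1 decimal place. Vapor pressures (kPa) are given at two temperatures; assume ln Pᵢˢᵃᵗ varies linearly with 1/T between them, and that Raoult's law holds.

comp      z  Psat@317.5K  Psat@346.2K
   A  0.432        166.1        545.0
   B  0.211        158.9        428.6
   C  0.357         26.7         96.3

T = 327.7 K

Bubble-point temperature: ΣzᵢPᵢˢᵃᵗ(T) = P. Interpolate ln Pᵢˢᵃᵗ = aᵢ + bᵢ/T.
  T = 317.5 K: ΣzᵢPᵢˢᵃᵗ = 114.82 kPa
  T = 346.2 K: ΣzᵢPᵢˢᵃᵗ = 360.25 kPa
  T = 331.9 K: ΣzᵢPᵢˢᵃᵗ = 208.64 kPa
  T = 324.7 K: ΣzᵢPᵢˢᵃᵗ = 155.75 kPa
  T = 328.3 K: ΣzᵢPᵢˢᵃᵗ = 180.55 kPa
  T = 326.5 K: ΣzᵢPᵢˢᵃᵗ = 167.76 kPa
Interpolating between 326.5 K and 328.3 K gives T ≈ 327.7 K.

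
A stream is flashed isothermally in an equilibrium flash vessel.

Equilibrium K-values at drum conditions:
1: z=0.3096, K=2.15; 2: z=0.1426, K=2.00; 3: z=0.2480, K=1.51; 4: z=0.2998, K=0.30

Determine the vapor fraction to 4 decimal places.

ψ = 0.6501

Let ψ = V/F and solve Σ zᵢ(Kᵢ−1)/(1+ψ(Kᵢ−1)) = 0.
g(0) = ΣzᵢKᵢ − 1 = 0.4153 and g(1) = 1 − Σzᵢ/Kᵢ = -0.3789, so a root lies in (0, 1).
Iterate (Newton) starting at ψ = 0.5:
  ψ = 0.5000: g = 0.09904, g' = -0.6171 → ψ = 0.6605
  ψ = 0.6605: g = -0.00750, g' = -0.7283 → ψ = 0.6502
  ψ = 0.6502: g = -0.00006, g' = -0.7176 → ψ = 0.6501
Converged at ψ = 0.6501.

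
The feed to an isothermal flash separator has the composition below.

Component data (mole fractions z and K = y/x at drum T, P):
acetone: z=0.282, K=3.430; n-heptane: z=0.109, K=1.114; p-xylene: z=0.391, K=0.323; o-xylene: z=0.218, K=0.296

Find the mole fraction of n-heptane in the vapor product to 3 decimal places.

y_n-heptane = 0.119

Rachford–Rice: g(V/F) = Σ zᵢ(Kᵢ−1)/(1+V/F(Kᵢ−1)) = 0.
Feasibility: ΣzᵢKᵢ = 1.280, Σzᵢ/Kᵢ = 2.127 — both > 1, two phases present.
Newton–Raphson from V/F = 0.5:
  V/F = 0.500: g = -0.3159, g' = -1.008 → V/F = 0.186
  V/F = 0.186: g = 0.0041, g' = -1.168 → V/F = 0.190
Converged at V/F = 0.190.
Compositions from xᵢ = zᵢ/(1+V/F(Kᵢ−1)), yᵢ = Kᵢxᵢ:
  acetone: x = 0.193, y = 0.662
  n-heptane: x = 0.107, y = 0.119
  p-xylene: x = 0.449, y = 0.145
  o-xylene: x = 0.252, y = 0.074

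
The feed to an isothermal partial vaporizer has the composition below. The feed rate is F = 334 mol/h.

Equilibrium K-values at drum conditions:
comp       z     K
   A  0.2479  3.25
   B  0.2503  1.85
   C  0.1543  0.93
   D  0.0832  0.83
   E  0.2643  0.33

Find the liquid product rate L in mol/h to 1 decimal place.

Material balance + equilibrium reduce to Σ zᵢ(Kᵢ−1)/(1+β(Kᵢ−1)) = 0.
g(0) = ΣzᵢKᵢ − 1 = 0.5685 and g(1) = 1 − Σzᵢ/Kᵢ = -0.2786, so a root lies in (0, 1).
Newton iteration, β⁰ = 0.5:
  β = 0.5000: g = 0.11885, g' = -0.6390 → β = 0.6860
  β = 0.6860: g = -0.00137, g' = -0.6764 → β = 0.6840
Converged at β = 0.6840.
Then V = β·F = 0.6840·334 = 228.4 mol/h and L = F − V = 105.6 mol/h.

L = 105.6 mol/h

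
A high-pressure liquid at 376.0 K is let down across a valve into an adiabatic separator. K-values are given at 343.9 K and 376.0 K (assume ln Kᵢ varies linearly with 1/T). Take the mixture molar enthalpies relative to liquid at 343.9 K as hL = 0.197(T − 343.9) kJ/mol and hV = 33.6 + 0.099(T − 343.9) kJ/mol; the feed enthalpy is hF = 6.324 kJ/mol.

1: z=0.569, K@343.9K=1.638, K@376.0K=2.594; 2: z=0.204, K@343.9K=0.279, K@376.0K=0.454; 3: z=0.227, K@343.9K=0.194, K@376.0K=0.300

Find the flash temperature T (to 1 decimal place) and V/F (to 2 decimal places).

Adiabatic flash: solve Rachford–Rice at each trial T, then check hF = ψ·hV(T) + (1−ψ)·hL(T).
  T = 343.9 K: K = (1.638, 0.279, 0.194), RR gives ψ = 0.067, H_out = 2.264 kJ/mol
  T = 376.0 K: K = (2.594, 0.454, 0.300), RR gives ψ = 0.628, H_out = 25.456 kJ/mol
  T = 359.9 K: K = (2.081, 0.360, 0.243), RR gives ψ = 0.410, H_out = 16.287 kJ/mol
  T = 351.9 K: K = (1.851, 0.318, 0.218), RR gives ψ = 0.267, H_out = 10.341 kJ/mol
  T = 347.9 K: K = (1.743, 0.298, 0.206), RR gives ψ = 0.177, H_out = 6.673 kJ/mol
  T = 345.9 K: K = (1.690, 0.288, 0.200), RR gives ψ = 0.125, H_out = 4.580 kJ/mol
Linear interpolation between T = 345.9 (H_out = 4.580) and T = 347.9 (H_out = 6.673) on hF = 6.324 gives T ≈ 347.6 K, at which ψ = 0.17.

T = 347.6 K, V/F = 0.17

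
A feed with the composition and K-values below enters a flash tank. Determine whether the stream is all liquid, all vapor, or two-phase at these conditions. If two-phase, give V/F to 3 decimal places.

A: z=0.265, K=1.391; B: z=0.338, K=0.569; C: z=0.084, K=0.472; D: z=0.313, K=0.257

all liquid

ΣzᵢKᵢ = 0.681; Σzᵢ/Kᵢ = 2.180.
Since ΣzᵢKᵢ < 1 the mixture is below its bubble point — single liquid phase.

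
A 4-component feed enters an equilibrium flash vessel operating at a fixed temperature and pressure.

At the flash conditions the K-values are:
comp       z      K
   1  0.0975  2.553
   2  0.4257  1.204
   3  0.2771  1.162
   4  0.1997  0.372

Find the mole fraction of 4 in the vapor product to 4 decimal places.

y_4 = 0.1173

Material balance + equilibrium reduce to Σ zᵢ(Kᵢ−1)/(1+ψ(Kᵢ−1)) = 0.
Feasibility: ΣzᵢKᵢ = 1.1577, Σzᵢ/Kᵢ = 1.1671 — both > 1, two phases present.
Newton–Raphson from ψ = 0.5:
  ψ = 0.5000: g = 0.02275, g' = -0.2627 → ψ = 0.5866
  ψ = 0.5866: g = -0.00077, g' = -0.2820 → ψ = 0.5839
Converged at ψ = 0.5839.
Compositions from xᵢ = zᵢ/(1+ψ(Kᵢ−1)), yᵢ = Kᵢxᵢ:
  1: x = 0.0511, y = 0.1305
  2: x = 0.3804, y = 0.4580
  3: x = 0.2532, y = 0.2942
  4: x = 0.3153, y = 0.1173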